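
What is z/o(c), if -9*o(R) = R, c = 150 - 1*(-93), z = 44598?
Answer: -14866/9 ≈ -1651.8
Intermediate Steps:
c = 243 (c = 150 + 93 = 243)
o(R) = -R/9
z/o(c) = 44598/((-⅑*243)) = 44598/(-27) = 44598*(-1/27) = -14866/9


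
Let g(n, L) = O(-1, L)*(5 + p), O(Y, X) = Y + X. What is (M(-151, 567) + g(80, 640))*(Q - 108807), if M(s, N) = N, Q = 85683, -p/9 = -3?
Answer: -485950860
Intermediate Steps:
p = 27 (p = -9*(-3) = 27)
O(Y, X) = X + Y
g(n, L) = -32 + 32*L (g(n, L) = (L - 1)*(5 + 27) = (-1 + L)*32 = -32 + 32*L)
(M(-151, 567) + g(80, 640))*(Q - 108807) = (567 + (-32 + 32*640))*(85683 - 108807) = (567 + (-32 + 20480))*(-23124) = (567 + 20448)*(-23124) = 21015*(-23124) = -485950860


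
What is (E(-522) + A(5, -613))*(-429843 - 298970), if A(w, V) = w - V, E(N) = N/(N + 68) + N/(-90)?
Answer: -516960179534/1135 ≈ -4.5547e+8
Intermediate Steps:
E(N) = -N/90 + N/(68 + N) (E(N) = N/(68 + N) + N*(-1/90) = N/(68 + N) - N/90 = -N/90 + N/(68 + N))
(E(-522) + A(5, -613))*(-429843 - 298970) = ((1/90)*(-522)*(22 - 1*(-522))/(68 - 522) + (5 - 1*(-613)))*(-429843 - 298970) = ((1/90)*(-522)*(22 + 522)/(-454) + (5 + 613))*(-728813) = ((1/90)*(-522)*(-1/454)*544 + 618)*(-728813) = (7888/1135 + 618)*(-728813) = (709318/1135)*(-728813) = -516960179534/1135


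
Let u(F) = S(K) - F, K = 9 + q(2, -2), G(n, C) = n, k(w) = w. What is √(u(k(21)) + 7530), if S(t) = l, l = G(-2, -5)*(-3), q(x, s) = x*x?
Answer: 3*√835 ≈ 86.689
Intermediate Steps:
q(x, s) = x²
l = 6 (l = -2*(-3) = 6)
K = 13 (K = 9 + 2² = 9 + 4 = 13)
S(t) = 6
u(F) = 6 - F
√(u(k(21)) + 7530) = √((6 - 1*21) + 7530) = √((6 - 21) + 7530) = √(-15 + 7530) = √7515 = 3*√835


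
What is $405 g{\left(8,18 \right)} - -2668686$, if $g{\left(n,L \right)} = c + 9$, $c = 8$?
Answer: $2675571$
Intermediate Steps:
$g{\left(n,L \right)} = 17$ ($g{\left(n,L \right)} = 8 + 9 = 17$)
$405 g{\left(8,18 \right)} - -2668686 = 405 \cdot 17 - -2668686 = 6885 + 2668686 = 2675571$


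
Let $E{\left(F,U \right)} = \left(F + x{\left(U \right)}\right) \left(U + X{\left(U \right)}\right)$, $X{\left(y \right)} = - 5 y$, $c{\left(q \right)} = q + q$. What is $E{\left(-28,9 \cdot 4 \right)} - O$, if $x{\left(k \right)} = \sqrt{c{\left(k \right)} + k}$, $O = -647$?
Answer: $4679 - 864 \sqrt{3} \approx 3182.5$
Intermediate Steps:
$c{\left(q \right)} = 2 q$
$x{\left(k \right)} = \sqrt{3} \sqrt{k}$ ($x{\left(k \right)} = \sqrt{2 k + k} = \sqrt{3 k} = \sqrt{3} \sqrt{k}$)
$E{\left(F,U \right)} = - 4 U \left(F + \sqrt{3} \sqrt{U}\right)$ ($E{\left(F,U \right)} = \left(F + \sqrt{3} \sqrt{U}\right) \left(U - 5 U\right) = \left(F + \sqrt{3} \sqrt{U}\right) \left(- 4 U\right) = - 4 U \left(F + \sqrt{3} \sqrt{U}\right)$)
$E{\left(-28,9 \cdot 4 \right)} - O = \left(\left(-4\right) \left(-28\right) 9 \cdot 4 - 4 \sqrt{3} \left(9 \cdot 4\right)^{\frac{3}{2}}\right) - -647 = \left(\left(-4\right) \left(-28\right) 36 - 4 \sqrt{3} \cdot 36^{\frac{3}{2}}\right) + 647 = \left(4032 - 4 \sqrt{3} \cdot 216\right) + 647 = \left(4032 - 864 \sqrt{3}\right) + 647 = 4679 - 864 \sqrt{3}$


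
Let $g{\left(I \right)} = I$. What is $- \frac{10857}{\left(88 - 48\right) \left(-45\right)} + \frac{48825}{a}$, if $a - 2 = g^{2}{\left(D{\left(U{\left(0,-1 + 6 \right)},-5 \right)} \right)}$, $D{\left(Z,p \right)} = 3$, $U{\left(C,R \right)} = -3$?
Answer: $\frac{29334809}{6600} \approx 4444.7$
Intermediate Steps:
$a = 11$ ($a = 2 + 3^{2} = 2 + 9 = 11$)
$- \frac{10857}{\left(88 - 48\right) \left(-45\right)} + \frac{48825}{a} = - \frac{10857}{\left(88 - 48\right) \left(-45\right)} + \frac{48825}{11} = - \frac{10857}{40 \left(-45\right)} + 48825 \cdot \frac{1}{11} = - \frac{10857}{-1800} + \frac{48825}{11} = \left(-10857\right) \left(- \frac{1}{1800}\right) + \frac{48825}{11} = \frac{3619}{600} + \frac{48825}{11} = \frac{29334809}{6600}$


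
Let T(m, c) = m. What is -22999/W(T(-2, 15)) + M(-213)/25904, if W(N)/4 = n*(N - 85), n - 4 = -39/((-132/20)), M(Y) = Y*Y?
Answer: 18977899/2253648 ≈ 8.4210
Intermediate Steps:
M(Y) = Y²
n = 109/11 (n = 4 - 39/((-132/20)) = 4 - 39/((-132*1/20)) = 4 - 39/(-33/5) = 4 - 39*(-5/33) = 4 + 65/11 = 109/11 ≈ 9.9091)
W(N) = -37060/11 + 436*N/11 (W(N) = 4*(109*(N - 85)/11) = 4*(109*(-85 + N)/11) = 4*(-9265/11 + 109*N/11) = -37060/11 + 436*N/11)
-22999/W(T(-2, 15)) + M(-213)/25904 = -22999/(-37060/11 + (436/11)*(-2)) + (-213)²/25904 = -22999/(-37060/11 - 872/11) + 45369*(1/25904) = -22999/(-37932/11) + 45369/25904 = -22999*(-11/37932) + 45369/25904 = 2321/348 + 45369/25904 = 18977899/2253648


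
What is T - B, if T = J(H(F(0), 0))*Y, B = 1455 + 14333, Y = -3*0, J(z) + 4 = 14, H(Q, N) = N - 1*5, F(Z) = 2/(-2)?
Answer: -15788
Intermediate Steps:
F(Z) = -1 (F(Z) = 2*(-½) = -1)
H(Q, N) = -5 + N (H(Q, N) = N - 5 = -5 + N)
J(z) = 10 (J(z) = -4 + 14 = 10)
Y = 0
B = 15788
T = 0 (T = 10*0 = 0)
T - B = 0 - 1*15788 = 0 - 15788 = -15788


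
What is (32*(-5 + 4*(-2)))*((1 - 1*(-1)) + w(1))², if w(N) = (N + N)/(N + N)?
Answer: -3744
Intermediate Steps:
w(N) = 1 (w(N) = (2*N)/((2*N)) = (2*N)*(1/(2*N)) = 1)
(32*(-5 + 4*(-2)))*((1 - 1*(-1)) + w(1))² = (32*(-5 + 4*(-2)))*((1 - 1*(-1)) + 1)² = (32*(-5 - 8))*((1 + 1) + 1)² = (32*(-13))*(2 + 1)² = -416*3² = -416*9 = -3744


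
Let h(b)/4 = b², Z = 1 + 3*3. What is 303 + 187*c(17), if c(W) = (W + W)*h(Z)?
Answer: 2543503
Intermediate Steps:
Z = 10 (Z = 1 + 9 = 10)
h(b) = 4*b²
c(W) = 800*W (c(W) = (W + W)*(4*10²) = (2*W)*(4*100) = (2*W)*400 = 800*W)
303 + 187*c(17) = 303 + 187*(800*17) = 303 + 187*13600 = 303 + 2543200 = 2543503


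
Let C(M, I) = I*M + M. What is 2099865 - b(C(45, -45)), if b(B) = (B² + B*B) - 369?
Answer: -5740566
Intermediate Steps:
C(M, I) = M + I*M
b(B) = -369 + 2*B² (b(B) = (B² + B²) - 369 = 2*B² - 369 = -369 + 2*B²)
2099865 - b(C(45, -45)) = 2099865 - (-369 + 2*(45*(1 - 45))²) = 2099865 - (-369 + 2*(45*(-44))²) = 2099865 - (-369 + 2*(-1980)²) = 2099865 - (-369 + 2*3920400) = 2099865 - (-369 + 7840800) = 2099865 - 1*7840431 = 2099865 - 7840431 = -5740566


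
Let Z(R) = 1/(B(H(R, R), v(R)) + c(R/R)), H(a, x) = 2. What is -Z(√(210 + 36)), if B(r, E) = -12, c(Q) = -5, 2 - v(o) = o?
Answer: 1/17 ≈ 0.058824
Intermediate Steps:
v(o) = 2 - o
Z(R) = -1/17 (Z(R) = 1/(-12 - 5) = 1/(-17) = -1/17)
-Z(√(210 + 36)) = -1*(-1/17) = 1/17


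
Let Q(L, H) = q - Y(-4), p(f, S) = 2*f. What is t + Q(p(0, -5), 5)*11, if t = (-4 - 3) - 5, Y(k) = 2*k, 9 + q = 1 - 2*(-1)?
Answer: 10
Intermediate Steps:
q = -6 (q = -9 + (1 - 2*(-1)) = -9 + (1 + 2) = -9 + 3 = -6)
Q(L, H) = 2 (Q(L, H) = -6 - 2*(-4) = -6 - 1*(-8) = -6 + 8 = 2)
t = -12 (t = -7 - 5 = -12)
t + Q(p(0, -5), 5)*11 = -12 + 2*11 = -12 + 22 = 10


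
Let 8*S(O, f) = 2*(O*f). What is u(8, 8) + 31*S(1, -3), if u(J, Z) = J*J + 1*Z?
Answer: 195/4 ≈ 48.750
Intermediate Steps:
S(O, f) = O*f/4 (S(O, f) = (2*(O*f))/8 = (2*O*f)/8 = O*f/4)
u(J, Z) = Z + J² (u(J, Z) = J² + Z = Z + J²)
u(8, 8) + 31*S(1, -3) = (8 + 8²) + 31*((¼)*1*(-3)) = (8 + 64) + 31*(-¾) = 72 - 93/4 = 195/4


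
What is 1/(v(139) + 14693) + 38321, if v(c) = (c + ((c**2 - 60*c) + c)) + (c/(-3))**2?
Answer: 9690959378/252889 ≈ 38321.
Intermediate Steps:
v(c) = -58*c + 10*c**2/9 (v(c) = (c + (c**2 - 59*c)) + (c*(-1/3))**2 = (c**2 - 58*c) + (-c/3)**2 = (c**2 - 58*c) + c**2/9 = -58*c + 10*c**2/9)
1/(v(139) + 14693) + 38321 = 1/((2/9)*139*(-261 + 5*139) + 14693) + 38321 = 1/((2/9)*139*(-261 + 695) + 14693) + 38321 = 1/((2/9)*139*434 + 14693) + 38321 = 1/(120652/9 + 14693) + 38321 = 1/(252889/9) + 38321 = 9/252889 + 38321 = 9690959378/252889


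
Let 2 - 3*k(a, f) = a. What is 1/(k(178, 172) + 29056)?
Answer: 3/86992 ≈ 3.4486e-5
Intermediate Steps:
k(a, f) = ⅔ - a/3
1/(k(178, 172) + 29056) = 1/((⅔ - ⅓*178) + 29056) = 1/((⅔ - 178/3) + 29056) = 1/(-176/3 + 29056) = 1/(86992/3) = 3/86992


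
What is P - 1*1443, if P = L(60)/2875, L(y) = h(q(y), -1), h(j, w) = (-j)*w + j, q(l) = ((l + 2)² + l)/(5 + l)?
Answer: -269652817/186875 ≈ -1443.0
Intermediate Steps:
q(l) = (l + (2 + l)²)/(5 + l) (q(l) = ((2 + l)² + l)/(5 + l) = (l + (2 + l)²)/(5 + l))
h(j, w) = j - j*w (h(j, w) = -j*w + j = j - j*w)
L(y) = 2*(y + (2 + y)²)/(5 + y) (L(y) = ((y + (2 + y)²)/(5 + y))*(1 - 1*(-1)) = ((y + (2 + y)²)/(5 + y))*(1 + 1) = ((y + (2 + y)²)/(5 + y))*2 = 2*(y + (2 + y)²)/(5 + y))
P = 7808/186875 (P = (2*(60 + (2 + 60)²)/(5 + 60))/2875 = (2*(60 + 62²)/65)*(1/2875) = (2*(1/65)*(60 + 3844))*(1/2875) = (2*(1/65)*3904)*(1/2875) = (7808/65)*(1/2875) = 7808/186875 ≈ 0.041782)
P - 1*1443 = 7808/186875 - 1*1443 = 7808/186875 - 1443 = -269652817/186875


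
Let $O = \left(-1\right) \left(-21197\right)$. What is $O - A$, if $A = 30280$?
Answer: $-9083$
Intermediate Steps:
$O = 21197$
$O - A = 21197 - 30280 = -9083$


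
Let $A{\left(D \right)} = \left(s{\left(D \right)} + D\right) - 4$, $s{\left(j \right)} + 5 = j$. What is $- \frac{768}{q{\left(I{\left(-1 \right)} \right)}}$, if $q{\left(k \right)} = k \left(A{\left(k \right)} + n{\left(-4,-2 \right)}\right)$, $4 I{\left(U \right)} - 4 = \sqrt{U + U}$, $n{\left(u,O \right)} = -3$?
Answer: $- \frac{3072 i}{- 41 i + 8 \sqrt{2}} \approx 69.625 - 19.213 i$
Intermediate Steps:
$s{\left(j \right)} = -5 + j$
$A{\left(D \right)} = -9 + 2 D$ ($A{\left(D \right)} = \left(\left(-5 + D\right) + D\right) - 4 = \left(-5 + 2 D\right) - 4 = -9 + 2 D$)
$I{\left(U \right)} = 1 + \frac{\sqrt{2} \sqrt{U}}{4}$ ($I{\left(U \right)} = 1 + \frac{\sqrt{U + U}}{4} = 1 + \frac{\sqrt{2 U}}{4} = 1 + \frac{\sqrt{2} \sqrt{U}}{4}$)
$q{\left(k \right)} = k \left(-12 + 2 k\right)$ ($q{\left(k \right)} = k \left(\left(-9 + 2 k\right) - 3\right) = k \left(-12 + 2 k\right)$)
$- \frac{768}{q{\left(I{\left(-1 \right)} \right)}} = - \frac{768}{2 \left(1 + \frac{\sqrt{2} \sqrt{-1}}{4}\right) \left(-6 + \left(1 + \frac{\sqrt{2} \sqrt{-1}}{4}\right)\right)} = - \frac{768}{2 \left(1 + \frac{\sqrt{2} i}{4}\right) \left(-6 + \left(1 + \frac{\sqrt{2} i}{4}\right)\right)} = - \frac{768}{2 \left(1 + \frac{i \sqrt{2}}{4}\right) \left(-6 + \left(1 + \frac{i \sqrt{2}}{4}\right)\right)} = - \frac{768}{2 \left(1 + \frac{i \sqrt{2}}{4}\right) \left(-5 + \frac{i \sqrt{2}}{4}\right)} = - 768 \frac{1}{2 \left(1 + \frac{i \sqrt{2}}{4}\right) \left(-5 + \frac{i \sqrt{2}}{4}\right)} = - \frac{384}{\left(1 + \frac{i \sqrt{2}}{4}\right) \left(-5 + \frac{i \sqrt{2}}{4}\right)}$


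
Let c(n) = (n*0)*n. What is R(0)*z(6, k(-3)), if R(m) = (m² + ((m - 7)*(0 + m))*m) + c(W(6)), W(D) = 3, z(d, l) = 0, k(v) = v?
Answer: 0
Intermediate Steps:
c(n) = 0 (c(n) = 0*n = 0)
R(m) = m² + m²*(-7 + m) (R(m) = (m² + ((m - 7)*(0 + m))*m) + 0 = (m² + ((-7 + m)*m)*m) + 0 = (m² + (m*(-7 + m))*m) + 0 = (m² + m²*(-7 + m)) + 0 = m² + m²*(-7 + m))
R(0)*z(6, k(-3)) = (0²*(-6 + 0))*0 = (0*(-6))*0 = 0*0 = 0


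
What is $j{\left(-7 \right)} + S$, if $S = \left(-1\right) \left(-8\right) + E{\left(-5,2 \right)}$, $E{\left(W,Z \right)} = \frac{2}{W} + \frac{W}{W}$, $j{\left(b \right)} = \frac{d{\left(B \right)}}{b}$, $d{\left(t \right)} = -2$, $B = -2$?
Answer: $\frac{311}{35} \approx 8.8857$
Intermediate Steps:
$j{\left(b \right)} = - \frac{2}{b}$
$E{\left(W,Z \right)} = 1 + \frac{2}{W}$ ($E{\left(W,Z \right)} = \frac{2}{W} + 1 = 1 + \frac{2}{W}$)
$S = \frac{43}{5}$ ($S = \left(-1\right) \left(-8\right) + \frac{2 - 5}{-5} = 8 - - \frac{3}{5} = 8 + \frac{3}{5} = \frac{43}{5} \approx 8.6$)
$j{\left(-7 \right)} + S = - \frac{2}{-7} + \frac{43}{5} = \left(-2\right) \left(- \frac{1}{7}\right) + \frac{43}{5} = \frac{2}{7} + \frac{43}{5} = \frac{311}{35}$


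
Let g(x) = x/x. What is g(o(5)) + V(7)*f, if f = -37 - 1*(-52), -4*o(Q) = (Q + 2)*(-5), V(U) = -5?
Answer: -74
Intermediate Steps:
o(Q) = 5/2 + 5*Q/4 (o(Q) = -(Q + 2)*(-5)/4 = -(2 + Q)*(-5)/4 = -(-10 - 5*Q)/4 = 5/2 + 5*Q/4)
g(x) = 1
f = 15 (f = -37 + 52 = 15)
g(o(5)) + V(7)*f = 1 - 5*15 = 1 - 75 = -74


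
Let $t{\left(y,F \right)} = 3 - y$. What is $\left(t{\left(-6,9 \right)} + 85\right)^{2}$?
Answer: $8836$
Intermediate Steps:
$\left(t{\left(-6,9 \right)} + 85\right)^{2} = \left(\left(3 - -6\right) + 85\right)^{2} = \left(\left(3 + 6\right) + 85\right)^{2} = \left(9 + 85\right)^{2} = 94^{2} = 8836$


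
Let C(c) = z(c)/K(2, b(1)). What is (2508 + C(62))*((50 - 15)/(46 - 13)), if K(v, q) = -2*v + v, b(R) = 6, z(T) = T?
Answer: 86695/33 ≈ 2627.1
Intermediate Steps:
K(v, q) = -v
C(c) = -c/2 (C(c) = c/((-1*2)) = c/(-2) = c*(-½) = -c/2)
(2508 + C(62))*((50 - 15)/(46 - 13)) = (2508 - ½*62)*((50 - 15)/(46 - 13)) = (2508 - 31)*(35/33) = 2477*(35*(1/33)) = 2477*(35/33) = 86695/33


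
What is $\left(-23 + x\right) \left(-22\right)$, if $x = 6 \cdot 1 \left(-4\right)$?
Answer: $1034$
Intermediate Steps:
$x = -24$ ($x = 6 \left(-4\right) = -24$)
$\left(-23 + x\right) \left(-22\right) = \left(-23 - 24\right) \left(-22\right) = \left(-47\right) \left(-22\right) = 1034$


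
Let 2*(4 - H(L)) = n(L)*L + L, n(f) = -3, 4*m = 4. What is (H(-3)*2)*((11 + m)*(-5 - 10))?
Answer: -360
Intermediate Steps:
m = 1 (m = (1/4)*4 = 1)
H(L) = 4 + L (H(L) = 4 - (-3*L + L)/2 = 4 - (-1)*L = 4 + L)
(H(-3)*2)*((11 + m)*(-5 - 10)) = ((4 - 3)*2)*((11 + 1)*(-5 - 10)) = (1*2)*(12*(-15)) = 2*(-180) = -360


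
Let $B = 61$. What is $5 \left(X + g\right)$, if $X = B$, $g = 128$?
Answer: $945$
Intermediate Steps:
$X = 61$
$5 \left(X + g\right) = 5 \left(61 + 128\right) = 5 \cdot 189 = 945$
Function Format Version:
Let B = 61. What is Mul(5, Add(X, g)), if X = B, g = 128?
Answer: 945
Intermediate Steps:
X = 61
Mul(5, Add(X, g)) = Mul(5, Add(61, 128)) = Mul(5, 189) = 945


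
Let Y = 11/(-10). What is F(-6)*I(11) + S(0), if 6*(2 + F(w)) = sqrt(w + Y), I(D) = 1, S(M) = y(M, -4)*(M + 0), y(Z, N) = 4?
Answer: -2 + I*sqrt(710)/60 ≈ -2.0 + 0.4441*I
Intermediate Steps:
S(M) = 4*M (S(M) = 4*(M + 0) = 4*M)
Y = -11/10 (Y = 11*(-1/10) = -11/10 ≈ -1.1000)
F(w) = -2 + sqrt(-11/10 + w)/6 (F(w) = -2 + sqrt(w - 11/10)/6 = -2 + sqrt(-11/10 + w)/6)
F(-6)*I(11) + S(0) = (-2 + sqrt(-110 + 100*(-6))/60)*1 + 4*0 = (-2 + sqrt(-110 - 600)/60)*1 + 0 = (-2 + sqrt(-710)/60)*1 + 0 = (-2 + (I*sqrt(710))/60)*1 + 0 = (-2 + I*sqrt(710)/60)*1 + 0 = (-2 + I*sqrt(710)/60) + 0 = -2 + I*sqrt(710)/60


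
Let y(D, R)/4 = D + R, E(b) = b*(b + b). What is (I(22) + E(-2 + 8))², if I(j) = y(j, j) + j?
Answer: 72900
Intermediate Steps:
E(b) = 2*b² (E(b) = b*(2*b) = 2*b²)
y(D, R) = 4*D + 4*R (y(D, R) = 4*(D + R) = 4*D + 4*R)
I(j) = 9*j (I(j) = (4*j + 4*j) + j = 8*j + j = 9*j)
(I(22) + E(-2 + 8))² = (9*22 + 2*(-2 + 8)²)² = (198 + 2*6²)² = (198 + 2*36)² = (198 + 72)² = 270² = 72900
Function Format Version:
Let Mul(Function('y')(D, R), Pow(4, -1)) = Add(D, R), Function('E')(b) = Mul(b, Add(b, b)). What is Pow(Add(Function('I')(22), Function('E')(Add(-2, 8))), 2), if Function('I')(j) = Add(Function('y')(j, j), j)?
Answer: 72900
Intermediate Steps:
Function('E')(b) = Mul(2, Pow(b, 2)) (Function('E')(b) = Mul(b, Mul(2, b)) = Mul(2, Pow(b, 2)))
Function('y')(D, R) = Add(Mul(4, D), Mul(4, R)) (Function('y')(D, R) = Mul(4, Add(D, R)) = Add(Mul(4, D), Mul(4, R)))
Function('I')(j) = Mul(9, j) (Function('I')(j) = Add(Add(Mul(4, j), Mul(4, j)), j) = Add(Mul(8, j), j) = Mul(9, j))
Pow(Add(Function('I')(22), Function('E')(Add(-2, 8))), 2) = Pow(Add(Mul(9, 22), Mul(2, Pow(Add(-2, 8), 2))), 2) = Pow(Add(198, Mul(2, Pow(6, 2))), 2) = Pow(Add(198, Mul(2, 36)), 2) = Pow(Add(198, 72), 2) = Pow(270, 2) = 72900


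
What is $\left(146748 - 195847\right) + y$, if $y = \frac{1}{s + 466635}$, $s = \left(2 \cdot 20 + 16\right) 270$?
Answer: $- \frac{23653688744}{481755} \approx -49099.0$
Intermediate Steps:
$s = 15120$ ($s = \left(40 + 16\right) 270 = 56 \cdot 270 = 15120$)
$y = \frac{1}{481755}$ ($y = \frac{1}{15120 + 466635} = \frac{1}{481755} \approx 2.0757 \cdot 10^{-6}$)
$\left(146748 - 195847\right) + y = \left(146748 - 195847\right) + \frac{1}{481755} = -49099 + \frac{1}{481755} = - \frac{23653688744}{481755}$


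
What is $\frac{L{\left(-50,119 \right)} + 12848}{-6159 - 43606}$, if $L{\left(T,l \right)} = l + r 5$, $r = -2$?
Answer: $- \frac{12957}{49765} \approx -0.26036$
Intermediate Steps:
$L{\left(T,l \right)} = -10 + l$ ($L{\left(T,l \right)} = l - 10 = -10 + l$)
$\frac{L{\left(-50,119 \right)} + 12848}{-6159 - 43606} = \frac{\left(-10 + 119\right) + 12848}{-6159 - 43606} = \frac{109 + 12848}{-49765} = 12957 \left(- \frac{1}{49765}\right) = - \frac{12957}{49765}$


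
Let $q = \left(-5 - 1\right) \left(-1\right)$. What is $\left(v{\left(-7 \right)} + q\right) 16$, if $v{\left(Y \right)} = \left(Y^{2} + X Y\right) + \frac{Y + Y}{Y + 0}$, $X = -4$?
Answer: $1360$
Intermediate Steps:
$q = 6$ ($q = \left(-5 - 1\right) \left(-1\right) = \left(-6\right) \left(-1\right) = 6$)
$v{\left(Y \right)} = 2 + Y^{2} - 4 Y$ ($v{\left(Y \right)} = \left(Y^{2} - 4 Y\right) + \frac{Y + Y}{Y + 0} = \left(Y^{2} - 4 Y\right) + \frac{2 Y}{Y} = \left(Y^{2} - 4 Y\right) + 2 = 2 + Y^{2} - 4 Y$)
$\left(v{\left(-7 \right)} + q\right) 16 = \left(\left(2 + \left(-7\right)^{2} - -28\right) + 6\right) 16 = \left(\left(2 + 49 + 28\right) + 6\right) 16 = \left(79 + 6\right) 16 = 85 \cdot 16 = 1360$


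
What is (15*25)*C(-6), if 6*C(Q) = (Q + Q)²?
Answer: 9000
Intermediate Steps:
C(Q) = 2*Q²/3 (C(Q) = (Q + Q)²/6 = (2*Q)²/6 = (4*Q²)/6 = 2*Q²/3)
(15*25)*C(-6) = (15*25)*((⅔)*(-6)²) = 375*((⅔)*36) = 375*24 = 9000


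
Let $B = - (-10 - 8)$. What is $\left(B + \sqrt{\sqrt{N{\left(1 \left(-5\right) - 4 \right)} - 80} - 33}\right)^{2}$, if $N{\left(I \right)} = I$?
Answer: $\left(18 + \sqrt{-33 + i \sqrt{89}}\right)^{2} \approx 320.27 + 218.3 i$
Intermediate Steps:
$B = 18$ ($B = \left(-1\right) \left(-18\right) = 18$)
$\left(B + \sqrt{\sqrt{N{\left(1 \left(-5\right) - 4 \right)} - 80} - 33}\right)^{2} = \left(18 + \sqrt{\sqrt{\left(1 \left(-5\right) - 4\right) - 80} - 33}\right)^{2} = \left(18 + \sqrt{\sqrt{\left(-5 - 4\right) - 80} - 33}\right)^{2} = \left(18 + \sqrt{\sqrt{-9 - 80} - 33}\right)^{2} = \left(18 + \sqrt{\sqrt{-89} - 33}\right)^{2} = \left(18 + \sqrt{i \sqrt{89} - 33}\right)^{2} = \left(18 + \sqrt{-33 + i \sqrt{89}}\right)^{2}$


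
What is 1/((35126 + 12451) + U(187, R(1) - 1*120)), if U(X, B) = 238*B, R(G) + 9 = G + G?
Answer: 1/17351 ≈ 5.7634e-5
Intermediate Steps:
R(G) = -9 + 2*G (R(G) = -9 + (G + G) = -9 + 2*G)
1/((35126 + 12451) + U(187, R(1) - 1*120)) = 1/((35126 + 12451) + 238*((-9 + 2*1) - 1*120)) = 1/(47577 + 238*((-9 + 2) - 120)) = 1/(47577 + 238*(-7 - 120)) = 1/(47577 + 238*(-127)) = 1/(47577 - 30226) = 1/17351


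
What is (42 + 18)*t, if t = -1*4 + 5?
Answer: 60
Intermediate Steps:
t = 1 (t = -4 + 5 = 1)
(42 + 18)*t = (42 + 18)*1 = 60*1 = 60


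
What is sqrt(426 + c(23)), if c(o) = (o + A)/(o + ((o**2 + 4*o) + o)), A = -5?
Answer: 16*sqrt(740370)/667 ≈ 20.640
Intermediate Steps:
c(o) = (-5 + o)/(o**2 + 6*o) (c(o) = (o - 5)/(o + ((o**2 + 4*o) + o)) = (-5 + o)/(o + (o**2 + 5*o)) = (-5 + o)/(o**2 + 6*o))
sqrt(426 + c(23)) = sqrt(426 + (-5 + 23)/(23*(6 + 23))) = sqrt(426 + (1/23)*18/29) = sqrt(426 + (1/23)*(1/29)*18) = sqrt(426 + 18/667) = sqrt(284160/667) = 16*sqrt(740370)/667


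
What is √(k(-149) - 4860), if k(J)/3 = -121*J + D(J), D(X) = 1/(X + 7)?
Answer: √992612802/142 ≈ 221.87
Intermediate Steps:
D(X) = 1/(7 + X)
k(J) = -363*J + 3/(7 + J) (k(J) = 3*(-121*J + 1/(7 + J)) = 3*(1/(7 + J) - 121*J) = -363*J + 3/(7 + J))
√(k(-149) - 4860) = √(3*(1 - 121*(-149)*(7 - 149))/(7 - 149) - 4860) = √(3*(1 - 121*(-149)*(-142))/(-142) - 4860) = √(3*(-1/142)*(1 - 2560118) - 4860) = √(3*(-1/142)*(-2560117) - 4860) = √(7680351/142 - 4860) = √(6990231/142) = √992612802/142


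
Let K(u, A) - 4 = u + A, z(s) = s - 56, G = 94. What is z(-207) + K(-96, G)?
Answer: -261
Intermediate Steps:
z(s) = -56 + s
K(u, A) = 4 + A + u (K(u, A) = 4 + (u + A) = 4 + (A + u) = 4 + A + u)
z(-207) + K(-96, G) = (-56 - 207) + (4 + 94 - 96) = -263 + 2 = -261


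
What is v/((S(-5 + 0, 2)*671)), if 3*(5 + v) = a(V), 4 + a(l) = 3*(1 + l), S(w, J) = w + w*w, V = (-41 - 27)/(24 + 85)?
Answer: -487/1097085 ≈ -0.00044390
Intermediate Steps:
V = -68/109 ≈ -0.62385
S(w, J) = w + w²
a(l) = -1 + 3*l (a(l) = -4 + 3*(1 + l) = -4 + (3 + 3*l) = -1 + 3*l)
v = -1948/327 (v = -5 + (-1 + 3*(-68/109))/3 = -5 + (-1 - 204/109)/3 = -5 + (⅓)*(-313/109) = -5 - 313/327 = -1948/327 ≈ -5.9572)
v/((S(-5 + 0, 2)*671)) = -1948*1/(671*(1 + (-5 + 0))*(-5 + 0))/327 = -1948*(-1/(3355*(1 - 5)))/327 = -1948/(327*(-5*(-4)*671)) = -1948/(327*(20*671)) = -1948/327/13420 = -1948/327*1/13420 = -487/1097085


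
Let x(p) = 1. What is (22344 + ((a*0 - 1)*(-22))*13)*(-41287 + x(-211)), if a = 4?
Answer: -934302180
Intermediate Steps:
(22344 + ((a*0 - 1)*(-22))*13)*(-41287 + x(-211)) = (22344 + ((4*0 - 1)*(-22))*13)*(-41287 + 1) = (22344 + ((0 - 1)*(-22))*13)*(-41286) = (22344 - 1*(-22)*13)*(-41286) = (22344 + 22*13)*(-41286) = (22344 + 286)*(-41286) = 22630*(-41286) = -934302180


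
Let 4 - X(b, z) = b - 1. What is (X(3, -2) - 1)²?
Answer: 1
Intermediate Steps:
X(b, z) = 5 - b (X(b, z) = 4 - (b - 1) = 4 - (-1 + b) = 4 + (1 - b) = 5 - b)
(X(3, -2) - 1)² = ((5 - 1*3) - 1)² = ((5 - 3) - 1)² = (2 - 1)² = 1² = 1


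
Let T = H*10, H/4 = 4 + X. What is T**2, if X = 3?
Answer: 78400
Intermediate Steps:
H = 28 (H = 4*(4 + 3) = 4*7 = 28)
T = 280 (T = 28*10 = 280)
T**2 = 280**2 = 78400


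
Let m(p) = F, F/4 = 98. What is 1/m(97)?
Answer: 1/392 ≈ 0.0025510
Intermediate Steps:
F = 392 (F = 4*98 = 392)
m(p) = 392
1/m(97) = 1/392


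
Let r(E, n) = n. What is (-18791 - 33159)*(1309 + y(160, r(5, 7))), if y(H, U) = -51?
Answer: -65353100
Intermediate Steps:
(-18791 - 33159)*(1309 + y(160, r(5, 7))) = (-18791 - 33159)*(1309 - 51) = -51950*1258 = -65353100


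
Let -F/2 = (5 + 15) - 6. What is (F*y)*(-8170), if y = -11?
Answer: -2516360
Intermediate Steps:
F = -28 (F = -2*((5 + 15) - 6) = -2*(20 - 6) = -2*14 = -28)
(F*y)*(-8170) = -28*(-11)*(-8170) = 308*(-8170) = -2516360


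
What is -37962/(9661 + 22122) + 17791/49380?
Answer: -35381411/42417420 ≈ -0.83412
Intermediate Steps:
-37962/(9661 + 22122) + 17791/49380 = -37962/31783 + 17791*(1/49380) = -37962*1/31783 + 17791/49380 = -1026/859 + 17791/49380 = -35381411/42417420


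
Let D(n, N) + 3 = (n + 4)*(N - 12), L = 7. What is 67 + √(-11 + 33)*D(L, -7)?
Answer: 67 - 212*√22 ≈ -927.37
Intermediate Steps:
D(n, N) = -3 + (-12 + N)*(4 + n) (D(n, N) = -3 + (n + 4)*(N - 12) = -3 + (4 + n)*(-12 + N) = -3 + (-12 + N)*(4 + n))
67 + √(-11 + 33)*D(L, -7) = 67 + √(-11 + 33)*(-51 - 12*7 + 4*(-7) - 7*7) = 67 + √22*(-51 - 84 - 28 - 49) = 67 + √22*(-212) = 67 - 212*√22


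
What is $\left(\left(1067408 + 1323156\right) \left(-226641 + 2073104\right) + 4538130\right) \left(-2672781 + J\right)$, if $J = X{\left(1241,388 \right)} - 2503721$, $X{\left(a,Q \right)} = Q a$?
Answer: $-20724137865210010428$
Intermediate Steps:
$J = -2022213$ ($J = 388 \cdot 1241 - 2503721 = 481508 - 2503721 = -2022213$)
$\left(\left(1067408 + 1323156\right) \left(-226641 + 2073104\right) + 4538130\right) \left(-2672781 + J\right) = \left(\left(1067408 + 1323156\right) \left(-226641 + 2073104\right) + 4538130\right) \left(-2672781 - 2022213\right) = \left(2390564 \cdot 1846463 + 4538130\right) \left(-4694994\right) = \left(4414087975132 + 4538130\right) \left(-4694994\right) = 4414092513262 \left(-4694994\right) = -20724137865210010428$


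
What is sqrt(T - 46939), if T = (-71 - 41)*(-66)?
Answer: I*sqrt(39547) ≈ 198.86*I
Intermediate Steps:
T = 7392 (T = -112*(-66) = 7392)
sqrt(T - 46939) = sqrt(7392 - 46939) = sqrt(-39547) = I*sqrt(39547)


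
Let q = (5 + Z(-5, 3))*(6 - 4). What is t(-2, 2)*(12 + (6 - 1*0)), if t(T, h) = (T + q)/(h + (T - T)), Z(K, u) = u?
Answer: 126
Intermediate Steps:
q = 16 (q = (5 + 3)*(6 - 4) = 8*2 = 16)
t(T, h) = (16 + T)/h (t(T, h) = (T + 16)/(h + (T - T)) = (16 + T)/(h + 0) = (16 + T)/h)
t(-2, 2)*(12 + (6 - 1*0)) = ((16 - 2)/2)*(12 + (6 - 1*0)) = ((½)*14)*(12 + (6 + 0)) = 7*(12 + 6) = 7*18 = 126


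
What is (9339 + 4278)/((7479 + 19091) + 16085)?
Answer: 13617/42655 ≈ 0.31924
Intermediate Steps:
(9339 + 4278)/((7479 + 19091) + 16085) = 13617/(26570 + 16085) = 13617/42655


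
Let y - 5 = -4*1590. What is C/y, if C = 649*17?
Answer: -11033/6355 ≈ -1.7361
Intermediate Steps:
C = 11033
y = -6355 (y = 5 - 4*1590 = 5 - 6360 = -6355)
C/y = 11033/(-6355) = 11033*(-1/6355) = -11033/6355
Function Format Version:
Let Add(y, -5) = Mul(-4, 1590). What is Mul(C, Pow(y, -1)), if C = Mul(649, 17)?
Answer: Rational(-11033, 6355) ≈ -1.7361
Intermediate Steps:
C = 11033
y = -6355 (y = Add(5, Mul(-4, 1590)) = Add(5, -6360) = -6355)
Mul(C, Pow(y, -1)) = Mul(11033, Pow(-6355, -1)) = Mul(11033, Rational(-1, 6355)) = Rational(-11033, 6355)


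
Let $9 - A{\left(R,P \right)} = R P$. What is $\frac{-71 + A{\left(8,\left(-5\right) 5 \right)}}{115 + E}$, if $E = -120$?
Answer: $- \frac{138}{5} \approx -27.6$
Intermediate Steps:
$A{\left(R,P \right)} = 9 - P R$ ($A{\left(R,P \right)} = 9 - R P = 9 - P R$)
$\frac{-71 + A{\left(8,\left(-5\right) 5 \right)}}{115 + E} = \frac{-71 - \left(-9 + \left(-5\right) 5 \cdot 8\right)}{115 - 120} = \frac{-71 - \left(-9 - 200\right)}{-5} = - \frac{-71 + \left(9 + 200\right)}{5} = - \frac{-71 + 209}{5} = \left(- \frac{1}{5}\right) 138 = - \frac{138}{5}$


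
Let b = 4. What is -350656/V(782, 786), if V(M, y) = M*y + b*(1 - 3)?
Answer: -87664/153661 ≈ -0.57050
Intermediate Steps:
V(M, y) = -8 + M*y (V(M, y) = M*y + 4*(1 - 3) = M*y + 4*(-2) = M*y - 8 = -8 + M*y)
-350656/V(782, 786) = -350656/(-8 + 782*786) = -350656/(-8 + 614652) = -350656/614644 = -350656*1/614644 = -87664/153661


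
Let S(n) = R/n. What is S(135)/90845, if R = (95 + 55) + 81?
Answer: 77/4088025 ≈ 1.8836e-5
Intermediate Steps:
R = 231 (R = 150 + 81 = 231)
S(n) = 231/n
S(135)/90845 = (231/135)/90845 = (231*(1/135))*(1/90845) = (77/45)*(1/90845) = 77/4088025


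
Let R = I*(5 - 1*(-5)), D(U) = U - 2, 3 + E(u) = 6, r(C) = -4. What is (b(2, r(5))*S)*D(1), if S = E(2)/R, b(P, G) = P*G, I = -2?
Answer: -6/5 ≈ -1.2000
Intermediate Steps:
E(u) = 3 (E(u) = -3 + 6 = 3)
b(P, G) = G*P
D(U) = -2 + U
R = -20 (R = -2*(5 - 1*(-5)) = -2*(5 + 5) = -2*10 = -20)
S = -3/20 (S = 3/(-20) = 3*(-1/20) = -3/20 ≈ -0.15000)
(b(2, r(5))*S)*D(1) = (-4*2*(-3/20))*(-2 + 1) = -8*(-3/20)*(-1) = (6/5)*(-1) = -6/5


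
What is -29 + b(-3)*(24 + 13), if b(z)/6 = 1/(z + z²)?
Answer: 8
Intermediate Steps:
b(z) = 6/(z + z²)
-29 + b(-3)*(24 + 13) = -29 + (6/(-3*(1 - 3)))*(24 + 13) = -29 + (6*(-⅓)/(-2))*37 = -29 + (6*(-⅓)*(-½))*37 = -29 + 1*37 = -29 + 37 = 8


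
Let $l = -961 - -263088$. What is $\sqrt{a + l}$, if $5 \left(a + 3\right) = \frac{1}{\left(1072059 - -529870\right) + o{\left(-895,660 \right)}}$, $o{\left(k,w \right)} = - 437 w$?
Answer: $\frac{\sqrt{11306102047955668645}}{6567545} \approx 511.98$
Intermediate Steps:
$l = 262127$ ($l = -961 + 263088 = 262127$)
$a = - \frac{19702634}{6567545}$ ($a = -3 + \frac{1}{5 \left(\left(1072059 - -529870\right) - 288420\right)} = -3 + \frac{1}{5 \left(\left(1072059 + 529870\right) - 288420\right)} = -3 + \frac{1}{5 \left(1601929 - 288420\right)} = -3 + \frac{1}{5 \cdot 1313509} = -3 + \frac{1}{5} \cdot \frac{1}{1313509} = -3 + \frac{1}{6567545} = - \frac{19702634}{6567545} \approx -3.0$)
$\sqrt{a + l} = \sqrt{- \frac{19702634}{6567545} + 262127} = \sqrt{\frac{1721511165581}{6567545}} = \frac{\sqrt{11306102047955668645}}{6567545}$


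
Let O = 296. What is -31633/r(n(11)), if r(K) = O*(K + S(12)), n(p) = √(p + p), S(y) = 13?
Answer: -58747/6216 + 4519*√22/6216 ≈ -6.0410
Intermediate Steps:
n(p) = √2*√p (n(p) = √(2*p) = √2*√p)
r(K) = 3848 + 296*K (r(K) = 296*(K + 13) = 296*(13 + K) = 3848 + 296*K)
-31633/r(n(11)) = -31633/(3848 + 296*(√2*√11)) = -31633/(3848 + 296*√22)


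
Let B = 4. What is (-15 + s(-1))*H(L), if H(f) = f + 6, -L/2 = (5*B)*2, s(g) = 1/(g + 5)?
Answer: 2183/2 ≈ 1091.5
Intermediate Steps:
s(g) = 1/(5 + g)
L = -80 (L = -2*5*4*2 = -40*2 = -2*40 = -80)
H(f) = 6 + f
(-15 + s(-1))*H(L) = (-15 + 1/(5 - 1))*(6 - 80) = (-15 + 1/4)*(-74) = (-15 + ¼)*(-74) = -59/4*(-74) = 2183/2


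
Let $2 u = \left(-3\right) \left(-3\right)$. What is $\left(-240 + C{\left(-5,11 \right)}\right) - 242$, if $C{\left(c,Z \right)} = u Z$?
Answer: $- \frac{865}{2} \approx -432.5$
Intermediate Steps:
$u = \frac{9}{2}$ ($u = \frac{\left(-3\right) \left(-3\right)}{2} = \frac{1}{2} \cdot 9 = \frac{9}{2} \approx 4.5$)
$C{\left(c,Z \right)} = \frac{9 Z}{2}$
$\left(-240 + C{\left(-5,11 \right)}\right) - 242 = \left(-240 + \frac{9}{2} \cdot 11\right) - 242 = \left(-240 + \frac{99}{2}\right) - 242 = - \frac{381}{2} - 242 = - \frac{865}{2}$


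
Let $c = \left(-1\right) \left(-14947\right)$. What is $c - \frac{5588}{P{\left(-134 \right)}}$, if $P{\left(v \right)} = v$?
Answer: $\frac{1004243}{67} \approx 14989.0$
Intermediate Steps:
$c = 14947$
$c - \frac{5588}{P{\left(-134 \right)}} = 14947 - \frac{5588}{-134} = 14947 - 5588 \left(- \frac{1}{134}\right) = 14947 - - \frac{2794}{67} = 14947 + \frac{2794}{67} = \frac{1004243}{67}$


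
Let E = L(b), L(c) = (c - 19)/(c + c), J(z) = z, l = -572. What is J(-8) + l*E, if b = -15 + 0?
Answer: -9844/15 ≈ -656.27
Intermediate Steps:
b = -15
L(c) = (-19 + c)/(2*c) (L(c) = (-19 + c)/((2*c)) = (-19 + c)*(1/(2*c)) = (-19 + c)/(2*c))
E = 17/15 (E = (½)*(-19 - 15)/(-15) = (½)*(-1/15)*(-34) = 17/15 ≈ 1.1333)
J(-8) + l*E = -8 - 572*17/15 = -8 - 9724/15 = -9844/15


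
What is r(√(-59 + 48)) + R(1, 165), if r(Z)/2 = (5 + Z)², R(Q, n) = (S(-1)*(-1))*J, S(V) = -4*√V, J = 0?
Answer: 28 + 20*I*√11 ≈ 28.0 + 66.333*I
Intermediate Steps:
R(Q, n) = 0 (R(Q, n) = (-4*I*(-1))*0 = (4*I)*0 = 0)
r(Z) = 2*(5 + Z)²
r(√(-59 + 48)) + R(1, 165) = 2*(5 + √(-59 + 48))² + 0 = 2*(5 + √(-11))² + 0 = 2*(5 + I*√11)² + 0 = 2*(5 + I*√11)²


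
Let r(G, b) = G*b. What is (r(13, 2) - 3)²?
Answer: 529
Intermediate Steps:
(r(13, 2) - 3)² = (13*2 - 3)² = (26 - 3)² = 23² = 529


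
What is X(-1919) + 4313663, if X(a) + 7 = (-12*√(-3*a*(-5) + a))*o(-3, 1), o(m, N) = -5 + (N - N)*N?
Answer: 4313656 + 240*I*√1919 ≈ 4.3137e+6 + 10514.0*I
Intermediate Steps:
o(m, N) = -5 (o(m, N) = -5 + 0*N = -5 + 0 = -5)
X(a) = -7 + 240*√a (X(a) = -7 - 12*√(-3*a*(-5) + a)*(-5) = -7 - 12*√(15*a + a)*(-5) = -7 - 12*4*√a*(-5) = -7 - 48*√a*(-5) = -7 + 240*√a)
X(-1919) + 4313663 = (-7 + 240*√(-1919)) + 4313663 = (-7 + 240*(I*√1919)) + 4313663 = (-7 + 240*I*√1919) + 4313663 = 4313656 + 240*I*√1919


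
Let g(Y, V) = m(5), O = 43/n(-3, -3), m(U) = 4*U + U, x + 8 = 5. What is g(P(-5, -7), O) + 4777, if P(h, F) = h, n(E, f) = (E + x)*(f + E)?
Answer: 4802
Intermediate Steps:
x = -3 (x = -8 + 5 = -3)
n(E, f) = (-3 + E)*(E + f) (n(E, f) = (E - 3)*(f + E) = (-3 + E)*(E + f))
m(U) = 5*U
O = 43/36 (O = 43/((-3)**2 - 3*(-3) - 3*(-3) - 3*(-3)) = 43/(9 + 9 + 9 + 9) = 43/36 ≈ 1.1944)
g(Y, V) = 25 (g(Y, V) = 5*5 = 25)
g(P(-5, -7), O) + 4777 = 25 + 4777 = 4802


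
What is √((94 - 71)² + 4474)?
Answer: √5003 ≈ 70.732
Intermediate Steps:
√((94 - 71)² + 4474) = √(23² + 4474) = √(529 + 4474) = √5003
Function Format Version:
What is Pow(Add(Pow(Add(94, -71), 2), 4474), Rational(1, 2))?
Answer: Pow(5003, Rational(1, 2)) ≈ 70.732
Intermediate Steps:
Pow(Add(Pow(Add(94, -71), 2), 4474), Rational(1, 2)) = Pow(Add(Pow(23, 2), 4474), Rational(1, 2)) = Pow(Add(529, 4474), Rational(1, 2)) = Pow(5003, Rational(1, 2))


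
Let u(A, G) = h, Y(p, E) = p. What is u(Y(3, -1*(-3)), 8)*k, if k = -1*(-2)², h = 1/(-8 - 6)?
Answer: 2/7 ≈ 0.28571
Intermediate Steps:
h = -1/14 (h = 1/(-14) = -1/14 ≈ -0.071429)
u(A, G) = -1/14
k = -4 (k = -1*4 = -4)
u(Y(3, -1*(-3)), 8)*k = -1/14*(-4) = 2/7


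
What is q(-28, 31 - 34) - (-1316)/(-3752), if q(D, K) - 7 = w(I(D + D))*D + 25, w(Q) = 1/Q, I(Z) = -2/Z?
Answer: -100815/134 ≈ -752.35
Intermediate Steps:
q(D, K) = 32 - D² (q(D, K) = 7 + (D/((-2/(D + D))) + 25) = 7 + (D/((-2*1/(2*D))) + 25) = 7 + (D/((-1/D)) + 25) = 7 + ((-D)*D + 25) = 7 + (-D² + 25) = 7 + (25 - D²) = 32 - D²)
q(-28, 31 - 34) - (-1316)/(-3752) = (32 - 1*(-28)²) - (-1316)/(-3752) = (32 - 1*784) - (-1316)*(-1)/3752 = (32 - 784) - 1*47/134 = -752 - 47/134 = -100815/134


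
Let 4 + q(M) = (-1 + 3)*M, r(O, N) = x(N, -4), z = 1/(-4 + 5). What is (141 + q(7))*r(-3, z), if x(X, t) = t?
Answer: -604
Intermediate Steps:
z = 1 (z = 1/1 = 1)
r(O, N) = -4
q(M) = -4 + 2*M (q(M) = -4 + (-1 + 3)*M = -4 + 2*M)
(141 + q(7))*r(-3, z) = (141 + (-4 + 2*7))*(-4) = (141 + (-4 + 14))*(-4) = (141 + 10)*(-4) = 151*(-4) = -604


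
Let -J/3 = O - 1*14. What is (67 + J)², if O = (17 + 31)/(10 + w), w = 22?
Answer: 43681/4 ≈ 10920.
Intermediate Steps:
O = 3/2 (O = (17 + 31)/(10 + 22) = 48/32 = 48*(1/32) = 3/2 ≈ 1.5000)
J = 75/2 (J = -3*(3/2 - 1*14) = -3*(3/2 - 14) = -3*(-25/2) = 75/2 ≈ 37.500)
(67 + J)² = (67 + 75/2)² = (209/2)² = 43681/4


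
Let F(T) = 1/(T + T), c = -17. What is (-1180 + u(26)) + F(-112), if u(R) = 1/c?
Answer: -4493681/3808 ≈ -1180.1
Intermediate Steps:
u(R) = -1/17 (u(R) = 1/(-17) = -1/17)
F(T) = 1/(2*T)
(-1180 + u(26)) + F(-112) = (-1180 - 1/17) + (1/2)/(-112) = -20061/17 + (1/2)*(-1/112) = -20061/17 - 1/224 = -4493681/3808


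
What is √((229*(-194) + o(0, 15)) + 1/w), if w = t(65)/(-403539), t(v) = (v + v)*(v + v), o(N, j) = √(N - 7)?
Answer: √(-751202939 + 16900*I*√7)/130 ≈ 0.0062746 + 210.83*I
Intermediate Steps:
o(N, j) = √(-7 + N)
t(v) = 4*v² (t(v) = (2*v)*(2*v) = 4*v²)
w = -16900/403539 (w = (4*65²)/(-403539) = (4*4225)*(-1/403539) = 16900*(-1/403539) = -16900/403539 ≈ -0.041879)
√((229*(-194) + o(0, 15)) + 1/w) = √((229*(-194) + √(-7 + 0)) + 1/(-16900/403539)) = √((-44426 + √(-7)) - 403539/16900) = √((-44426 + I*√7) - 403539/16900) = √(-751202939/16900 + I*√7)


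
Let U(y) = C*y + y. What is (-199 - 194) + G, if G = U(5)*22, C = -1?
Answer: -393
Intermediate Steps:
U(y) = 0 (U(y) = -y + y = 0)
G = 0 (G = 0*22 = 0)
(-199 - 194) + G = (-199 - 194) + 0 = -393 + 0 = -393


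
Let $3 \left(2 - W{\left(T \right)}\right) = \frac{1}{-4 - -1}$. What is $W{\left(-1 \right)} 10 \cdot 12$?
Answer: $\frac{760}{3} \approx 253.33$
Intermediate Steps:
$W{\left(T \right)} = \frac{19}{9}$ ($W{\left(T \right)} = 2 - \frac{1}{3 \left(-4 - -1\right)} = 2 - \frac{1}{3 \left(-4 + 1\right)} = 2 - \frac{1}{3 \left(-3\right)} = 2 - - \frac{1}{9} = 2 + \frac{1}{9} = \frac{19}{9}$)
$W{\left(-1 \right)} 10 \cdot 12 = \frac{19}{9} \cdot 10 \cdot 12 = \frac{190}{9} \cdot 12 = \frac{760}{3}$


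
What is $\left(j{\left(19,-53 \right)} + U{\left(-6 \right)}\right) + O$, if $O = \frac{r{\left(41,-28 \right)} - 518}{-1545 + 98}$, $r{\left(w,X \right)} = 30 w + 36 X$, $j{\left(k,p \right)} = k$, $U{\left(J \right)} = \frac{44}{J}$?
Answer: $\frac{51533}{4341} \approx 11.871$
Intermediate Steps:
$O = \frac{296}{1447}$ ($O = \frac{\left(30 \cdot 41 + 36 \left(-28\right)\right) - 518}{-1545 + 98} = \frac{\left(1230 - 1008\right) - 518}{-1447} = \left(222 - 518\right) \left(- \frac{1}{1447}\right) = \left(-296\right) \left(- \frac{1}{1447}\right) = \frac{296}{1447} \approx 0.20456$)
$\left(j{\left(19,-53 \right)} + U{\left(-6 \right)}\right) + O = \left(19 + \frac{44}{-6}\right) + \frac{296}{1447} = \left(19 + 44 \left(- \frac{1}{6}\right)\right) + \frac{296}{1447} = \left(19 - \frac{22}{3}\right) + \frac{296}{1447} = \frac{35}{3} + \frac{296}{1447} = \frac{51533}{4341}$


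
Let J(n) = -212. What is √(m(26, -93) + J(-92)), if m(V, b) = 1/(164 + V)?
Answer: I*√7653010/190 ≈ 14.56*I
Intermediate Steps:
√(m(26, -93) + J(-92)) = √(1/(164 + 26) - 212) = √(1/190 - 212) = √(-40279/190) = I*√7653010/190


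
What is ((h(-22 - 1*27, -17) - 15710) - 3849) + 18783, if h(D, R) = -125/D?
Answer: -37899/49 ≈ -773.45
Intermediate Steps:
((h(-22 - 1*27, -17) - 15710) - 3849) + 18783 = ((-125/(-22 - 1*27) - 15710) - 3849) + 18783 = ((-125/(-22 - 27) - 15710) - 3849) + 18783 = ((-125/(-49) - 15710) - 3849) + 18783 = ((-125*(-1/49) - 15710) - 3849) + 18783 = ((125/49 - 15710) - 3849) + 18783 = (-769665/49 - 3849) + 18783 = -958266/49 + 18783 = -37899/49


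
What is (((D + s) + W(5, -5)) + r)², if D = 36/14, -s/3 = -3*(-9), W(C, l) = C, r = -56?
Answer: 820836/49 ≈ 16752.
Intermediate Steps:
s = -81 (s = -(-9)*(-9) = -3*27 = -81)
D = 18/7 (D = 36*(1/14) = 18/7 ≈ 2.5714)
(((D + s) + W(5, -5)) + r)² = (((18/7 - 81) + 5) - 56)² = ((-549/7 + 5) - 56)² = (-514/7 - 56)² = (-906/7)² = 820836/49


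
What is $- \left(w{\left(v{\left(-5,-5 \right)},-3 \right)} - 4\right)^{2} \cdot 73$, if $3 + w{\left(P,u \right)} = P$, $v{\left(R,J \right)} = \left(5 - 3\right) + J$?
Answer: $-7300$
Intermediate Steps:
$v{\left(R,J \right)} = 2 + J$
$w{\left(P,u \right)} = -3 + P$
$- \left(w{\left(v{\left(-5,-5 \right)},-3 \right)} - 4\right)^{2} \cdot 73 = - \left(\left(-3 + \left(2 - 5\right)\right) - 4\right)^{2} \cdot 73 = - \left(\left(-3 - 3\right) - 4\right)^{2} \cdot 73 = - \left(-6 - 4\right)^{2} \cdot 73 = - \left(-10\right)^{2} \cdot 73 = - 100 \cdot 73 = \left(-1\right) 7300 = -7300$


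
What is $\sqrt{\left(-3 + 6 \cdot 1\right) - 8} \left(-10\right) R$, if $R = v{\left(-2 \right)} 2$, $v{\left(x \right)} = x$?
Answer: $40 i \sqrt{5} \approx 89.443 i$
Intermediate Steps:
$R = -4$ ($R = \left(-2\right) 2 = -4$)
$\sqrt{\left(-3 + 6 \cdot 1\right) - 8} \left(-10\right) R = \sqrt{\left(-3 + 6 \cdot 1\right) - 8} \left(-10\right) \left(-4\right) = \sqrt{\left(-3 + 6\right) - 8} \left(-10\right) \left(-4\right) = \sqrt{3 - 8} \left(-10\right) \left(-4\right) = \sqrt{-5} \left(-10\right) \left(-4\right) = i \sqrt{5} \left(-10\right) \left(-4\right) = - 10 i \sqrt{5} \left(-4\right) = 40 i \sqrt{5}$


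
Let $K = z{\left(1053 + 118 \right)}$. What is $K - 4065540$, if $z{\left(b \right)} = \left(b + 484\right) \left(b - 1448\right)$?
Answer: $-4523975$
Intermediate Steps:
$z{\left(b \right)} = \left(-1448 + b\right) \left(484 + b\right)$ ($z{\left(b \right)} = \left(484 + b\right) \left(-1448 + b\right) = \left(-1448 + b\right) \left(484 + b\right)$)
$K = -458435$ ($K = -700832 + \left(1053 + 118\right)^{2} - 964 \left(1053 + 118\right) = -700832 + 1171^{2} - 1128844 = -700832 + 1371241 - 1128844 = -458435$)
$K - 4065540 = -458435 - 4065540 = -4523975$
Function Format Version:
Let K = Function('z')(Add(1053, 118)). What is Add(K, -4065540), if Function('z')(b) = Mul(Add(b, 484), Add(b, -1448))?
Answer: -4523975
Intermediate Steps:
Function('z')(b) = Mul(Add(-1448, b), Add(484, b)) (Function('z')(b) = Mul(Add(484, b), Add(-1448, b)) = Mul(Add(-1448, b), Add(484, b)))
K = -458435 (K = Add(-700832, Pow(Add(1053, 118), 2), Mul(-964, Add(1053, 118))) = Add(-700832, Pow(1171, 2), Mul(-964, 1171)) = Add(-700832, 1371241, -1128844) = -458435)
Add(K, -4065540) = Add(-458435, -4065540) = -4523975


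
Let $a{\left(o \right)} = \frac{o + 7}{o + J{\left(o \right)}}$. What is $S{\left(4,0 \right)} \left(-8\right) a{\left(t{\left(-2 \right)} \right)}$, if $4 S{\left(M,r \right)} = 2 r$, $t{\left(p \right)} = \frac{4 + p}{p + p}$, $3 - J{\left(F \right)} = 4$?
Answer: $0$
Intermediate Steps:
$J{\left(F \right)} = -1$ ($J{\left(F \right)} = 3 - 4 = -1$)
$t{\left(p \right)} = \frac{4 + p}{2 p}$
$S{\left(M,r \right)} = \frac{r}{2}$ ($S{\left(M,r \right)} = \frac{2 r}{4} = \frac{r}{2}$)
$a{\left(o \right)} = \frac{7 + o}{-1 + o}$ ($a{\left(o \right)} = \frac{o + 7}{o - 1} = \frac{7 + o}{-1 + o}$)
$S{\left(4,0 \right)} \left(-8\right) a{\left(t{\left(-2 \right)} \right)} = \frac{1}{2} \cdot 0 \left(-8\right) \frac{7 + \frac{4 - 2}{2 \left(-2\right)}}{-1 + \frac{4 - 2}{2 \left(-2\right)}} = 0 \left(-8\right) \frac{7 + \frac{1}{2} \left(- \frac{1}{2}\right) 2}{-1 + \frac{1}{2} \left(- \frac{1}{2}\right) 2} = 0 \frac{7 - \frac{1}{2}}{-1 - \frac{1}{2}} = 0 \frac{1}{- \frac{3}{2}} \cdot \frac{13}{2} = 0 \left(\left(- \frac{2}{3}\right) \frac{13}{2}\right) = 0 \left(- \frac{13}{3}\right) = 0$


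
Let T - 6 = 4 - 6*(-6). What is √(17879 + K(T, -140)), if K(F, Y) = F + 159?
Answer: 2*√4521 ≈ 134.48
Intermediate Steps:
T = 46 (T = 6 + (4 - 6*(-6)) = 6 + (4 + 36) = 6 + 40 = 46)
K(F, Y) = 159 + F
√(17879 + K(T, -140)) = √(17879 + (159 + 46)) = √(17879 + 205) = √18084 = 2*√4521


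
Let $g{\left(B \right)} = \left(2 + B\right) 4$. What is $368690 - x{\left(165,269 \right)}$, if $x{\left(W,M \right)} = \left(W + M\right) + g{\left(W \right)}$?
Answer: $367588$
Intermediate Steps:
$g{\left(B \right)} = 8 + 4 B$
$x{\left(W,M \right)} = 8 + M + 5 W$ ($x{\left(W,M \right)} = \left(W + M\right) + \left(8 + 4 W\right) = \left(M + W\right) + \left(8 + 4 W\right) = 8 + M + 5 W$)
$368690 - x{\left(165,269 \right)} = 368690 - \left(8 + 269 + 5 \cdot 165\right) = 368690 - \left(8 + 269 + 825\right) = 368690 - 1102 = 367588$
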